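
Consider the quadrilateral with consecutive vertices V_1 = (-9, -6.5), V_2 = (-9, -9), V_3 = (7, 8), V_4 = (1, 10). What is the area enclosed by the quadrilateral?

79.5

Σ = (22.5) + (-9) + (62) + (83.5) = 159
Area = |Σ|/2 = 79.5.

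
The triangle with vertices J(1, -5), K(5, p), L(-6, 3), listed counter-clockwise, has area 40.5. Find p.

The doubled signed area Σ (x_i y_{i+1} − x_{i+1} y_i) is linear in p.
With p=0 it equals 67; the coefficient of p is 7 (from the two edges through K).
So 7·p + 67 = 2·40.5 = 81 ⇒ p = 2.

2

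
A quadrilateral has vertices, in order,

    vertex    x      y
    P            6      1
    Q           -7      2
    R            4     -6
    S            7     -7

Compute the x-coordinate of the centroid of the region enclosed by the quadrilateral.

Apply the shoelace (surveyor's) formula. First the cross-terms c_i = x_i·y_{i+1} − x_{i+1}·y_i:
  19, 34, 14, 49  ⇒  2A = 116, A = 58.
Then Σ (x_i + x_{i+1})·c_i = 670, so x̄ = 670 / (6·58) = 335/174.

335/174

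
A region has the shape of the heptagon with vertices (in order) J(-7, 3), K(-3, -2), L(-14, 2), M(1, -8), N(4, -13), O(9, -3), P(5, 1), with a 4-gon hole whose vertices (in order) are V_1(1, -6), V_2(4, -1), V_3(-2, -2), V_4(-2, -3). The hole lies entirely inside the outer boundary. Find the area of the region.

119.5

Outer boundary:
Cross-terms: 23, -34, 110, 19, 105, 24, 22  ⇒  Σ = 269
Area = |Σ|/2 = 134.5.
Hole:
Apply the surveyor's formula: 2A = Σ (x_i·y_{i+1} − x_{i+1}·y_i), indices taken mod 4.
V_1→V_2: (1)(-1) − (4)(-6) = 23
V_2→V_3: (4)(-2) − (-2)(-1) = -10
V_3→V_4: (-2)(-3) − (-2)(-2) = 2
V_4→V_1: (-2)(-6) − (1)(-3) = 15
Σ = 30
Area = |Σ|/2 = 15.
Net area = 134.5 − 15 = 119.5.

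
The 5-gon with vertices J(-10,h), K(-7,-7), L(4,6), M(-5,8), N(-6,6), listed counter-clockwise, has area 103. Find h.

10

The doubled signed area Σ (x_i y_{i+1} − x_{i+1} y_i) is linear in h.
With h=0 it equals 196; the coefficient of h is 1 (from the two edges through J).
So 1·h + 196 = 2·103 = 206 ⇒ h = 10.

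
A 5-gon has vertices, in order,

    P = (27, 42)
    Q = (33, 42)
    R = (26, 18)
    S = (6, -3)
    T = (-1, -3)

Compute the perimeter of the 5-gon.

120

|PQ| = √((6)² + (0)²) = √36 = 6
|QR| = √((-7)² + (-24)²) = √625 = 25
|RS| = √((-20)² + (-21)²) = √841 = 29
|ST| = √((-7)² + (0)²) = √49 = 7
|TP| = √((28)² + (45)²) = √2809 = 53
Perimeter = 6 + 25 + 29 + 7 + 53 = 120.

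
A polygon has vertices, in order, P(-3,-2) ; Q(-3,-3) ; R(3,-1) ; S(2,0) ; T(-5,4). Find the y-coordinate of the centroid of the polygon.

Apply the shoelace (surveyor's) formula. First the cross-terms c_i = x_i·y_{i+1} − x_{i+1}·y_i:
  3, 12, 2, 8, 22  ⇒  2A = 47, A = 23.5.
Then Σ (y_i + y_{i+1})·c_i = 11, so ȳ = 11 / (6·23.5) = 11/141.

11/141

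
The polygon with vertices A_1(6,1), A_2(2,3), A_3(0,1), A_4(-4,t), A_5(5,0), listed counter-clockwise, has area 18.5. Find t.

-2

The doubled signed area Σ (x_i y_{i+1} − x_{i+1} y_i) is linear in t.
With t=0 it equals 27; the coefficient of t is -5 (from the two edges through A_4).
So -5·t + 27 = 2·18.5 = 37 ⇒ t = -2.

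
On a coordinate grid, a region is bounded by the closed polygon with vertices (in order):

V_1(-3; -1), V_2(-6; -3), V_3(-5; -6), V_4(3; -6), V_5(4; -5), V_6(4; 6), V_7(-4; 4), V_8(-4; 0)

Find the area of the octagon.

Σ = (3) + (21) + (48) + (9) + (44) + (40) + (16) + (4) = 185
Area = |Σ|/2 = 92.5.

92.5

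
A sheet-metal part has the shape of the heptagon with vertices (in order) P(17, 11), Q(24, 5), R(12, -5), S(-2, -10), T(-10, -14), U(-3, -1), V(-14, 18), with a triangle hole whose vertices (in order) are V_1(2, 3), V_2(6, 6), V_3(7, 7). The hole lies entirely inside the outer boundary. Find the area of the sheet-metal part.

Outer boundary:
P→Q: (17)(5) − (24)(11) = -179
Q→R: (24)(-5) − (12)(5) = -180
R→S: (12)(-10) − (-2)(-5) = -130
S→T: (-2)(-14) − (-10)(-10) = -72
T→U: (-10)(-1) − (-3)(-14) = -32
U→V: (-3)(18) − (-14)(-1) = -68
V→P: (-14)(11) − (17)(18) = -460
Σ = -1121
Area = |Σ|/2 = 560.5.
Hole:
Σ = (-6) + (0) + (7) = 1
Area = |Σ|/2 = 0.5.
Net area = 560.5 − 0.5 = 560.

560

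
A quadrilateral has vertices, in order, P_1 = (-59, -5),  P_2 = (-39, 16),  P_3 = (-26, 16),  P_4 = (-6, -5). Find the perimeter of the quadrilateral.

|P_1P_2| = √((20)² + (21)²) = √841 = 29
|P_2P_3| = √((13)² + (0)²) = √169 = 13
|P_3P_4| = √((20)² + (-21)²) = √841 = 29
|P_4P_1| = √((-53)² + (0)²) = √2809 = 53
Perimeter = 29 + 13 + 29 + 53 = 124.

124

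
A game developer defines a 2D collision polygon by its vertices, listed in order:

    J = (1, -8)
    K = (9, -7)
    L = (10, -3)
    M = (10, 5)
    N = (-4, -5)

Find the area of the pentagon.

97.5

Apply the shoelace (surveyor's) formula: 2A = Σ (x_i·y_{i+1} − x_{i+1}·y_i), indices taken mod 5.
Σ = (65) + (43) + (80) + (-30) + (37) = 195
Area = |Σ|/2 = 97.5.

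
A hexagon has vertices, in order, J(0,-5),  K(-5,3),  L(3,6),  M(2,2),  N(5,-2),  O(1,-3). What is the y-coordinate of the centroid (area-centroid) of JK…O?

Apply the shoelace formula. First the cross-terms c_i = x_i·y_{i+1} − x_{i+1}·y_i:
  -25, -39, -6, -14, -13, -5  ⇒  2A = -102, A = -51.
Then Σ (y_i + y_{i+1})·c_i = -244, so ȳ = -244 / (6·(-51)) = 122/153.

122/153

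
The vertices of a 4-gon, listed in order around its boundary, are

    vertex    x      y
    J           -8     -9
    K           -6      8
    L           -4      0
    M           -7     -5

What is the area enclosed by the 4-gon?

21.5

Apply the shoelace (surveyor's) formula: 2A = Σ (x_i·y_{i+1} − x_{i+1}·y_i), indices taken mod 4.
Σ = (-118) + (32) + (20) + (23) = -43
Area = |Σ|/2 = 21.5.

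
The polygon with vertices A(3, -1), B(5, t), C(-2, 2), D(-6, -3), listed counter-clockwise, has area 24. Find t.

The doubled signed area Σ (x_i y_{i+1} − x_{i+1} y_i) is linear in t.
With t=0 it equals 48; the coefficient of t is 5 (from the two edges through B).
So 5·t + 48 = 2·24 = 48 ⇒ t = 0.

0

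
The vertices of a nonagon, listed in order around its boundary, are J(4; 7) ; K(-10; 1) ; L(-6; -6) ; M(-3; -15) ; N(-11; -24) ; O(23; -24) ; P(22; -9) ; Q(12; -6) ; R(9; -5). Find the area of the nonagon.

654.5

Apply Gauss's area formula: 2A = Σ (x_i·y_{i+1} − x_{i+1}·y_i), indices taken mod 9.
J→K: (4)(1) − (-10)(7) = 74
K→L: (-10)(-6) − (-6)(1) = 66
L→M: (-6)(-15) − (-3)(-6) = 72
M→N: (-3)(-24) − (-11)(-15) = -93
N→O: (-11)(-24) − (23)(-24) = 816
O→P: (23)(-9) − (22)(-24) = 321
P→Q: (22)(-6) − (12)(-9) = -24
Q→R: (12)(-5) − (9)(-6) = -6
R→J: (9)(7) − (4)(-5) = 83
Σ = 1309
Area = |Σ|/2 = 654.5.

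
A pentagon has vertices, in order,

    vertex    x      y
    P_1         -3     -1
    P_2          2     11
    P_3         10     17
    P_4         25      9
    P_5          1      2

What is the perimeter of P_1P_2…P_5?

|P_1P_2| = √((5)² + (12)²) = √169 = 13
|P_2P_3| = √((8)² + (6)²) = √100 = 10
|P_3P_4| = √((15)² + (-8)²) = √289 = 17
|P_4P_5| = √((-24)² + (-7)²) = √625 = 25
|P_5P_1| = √((-4)² + (-3)²) = √25 = 5
Perimeter = 13 + 10 + 17 + 25 + 5 = 70.

70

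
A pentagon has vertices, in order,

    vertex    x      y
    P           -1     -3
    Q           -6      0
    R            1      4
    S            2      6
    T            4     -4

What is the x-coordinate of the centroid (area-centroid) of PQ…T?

Apply the surveyor's formula. First the cross-terms c_i = x_i·y_{i+1} − x_{i+1}·y_i:
  -18, -24, -2, -32, -16  ⇒  2A = -92, A = -46.
Then Σ (x_i + x_{i+1})·c_i = 0, so x̄ = 0 / (6·(-46)) = 0.

0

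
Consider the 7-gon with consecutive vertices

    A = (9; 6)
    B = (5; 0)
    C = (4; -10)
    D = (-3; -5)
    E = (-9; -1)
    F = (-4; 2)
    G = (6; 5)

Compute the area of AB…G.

117.5

Σ = (-30) + (-50) + (-50) + (-42) + (-22) + (-32) + (-9) = -235
Area = |Σ|/2 = 117.5.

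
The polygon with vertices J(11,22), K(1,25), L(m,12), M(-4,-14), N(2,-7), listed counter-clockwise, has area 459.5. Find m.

Write out the shoelace sum; only the two edges meeting at L involve m:
2·Area = [(1·12 − m·25) + (m·(-14) − (-4)·12)] + 430
       = -39·m + 490 = 919
⇒ m = -11.

-11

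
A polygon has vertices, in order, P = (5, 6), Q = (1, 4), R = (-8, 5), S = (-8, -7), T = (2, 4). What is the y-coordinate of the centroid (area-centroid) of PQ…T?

Apply the shoelace (surveyor's) formula. First the cross-terms c_i = x_i·y_{i+1} − x_{i+1}·y_i:
  14, 37, 96, -18, -8  ⇒  2A = 121, A = 60.5.
Then Σ (y_i + y_{i+1})·c_i = 255, so ȳ = 255 / (6·60.5) = 85/121.

85/121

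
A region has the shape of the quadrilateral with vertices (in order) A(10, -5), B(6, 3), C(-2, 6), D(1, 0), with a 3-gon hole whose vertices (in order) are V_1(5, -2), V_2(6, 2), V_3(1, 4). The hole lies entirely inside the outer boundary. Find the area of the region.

34.5

Outer boundary:
Apply the surveyor's formula: 2A = Σ (x_i·y_{i+1} − x_{i+1}·y_i), indices taken mod 4.
A→B: (10)(3) − (6)(-5) = 60
B→C: (6)(6) − (-2)(3) = 42
C→D: (-2)(0) − (1)(6) = -6
D→A: (1)(-5) − (10)(0) = -5
Σ = 91
Area = |Σ|/2 = 45.5.
Hole:
Σ = (22) + (22) + (-22) = 22
Area = |Σ|/2 = 11.
Net area = 45.5 − 11 = 34.5.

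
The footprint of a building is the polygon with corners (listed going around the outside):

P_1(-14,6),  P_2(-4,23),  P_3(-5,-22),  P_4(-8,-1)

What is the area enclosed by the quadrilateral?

Apply Gauss's area formula: 2A = Σ (x_i·y_{i+1} − x_{i+1}·y_i), indices taken mod 4.
P_1→P_2: (-14)(23) − (-4)(6) = -298
P_2→P_3: (-4)(-22) − (-5)(23) = 203
P_3→P_4: (-5)(-1) − (-8)(-22) = -171
P_4→P_1: (-8)(6) − (-14)(-1) = -62
Σ = -328
Area = |Σ|/2 = 164.

164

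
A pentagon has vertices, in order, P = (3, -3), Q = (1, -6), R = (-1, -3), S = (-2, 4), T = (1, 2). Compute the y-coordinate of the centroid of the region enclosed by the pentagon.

Apply the shoelace (surveyor's) formula. First the cross-terms c_i = x_i·y_{i+1} − x_{i+1}·y_i:
  -15, -9, -10, -8, -9  ⇒  2A = -51, A = -25.5.
Then Σ (y_i + y_{i+1})·c_i = 167, so ȳ = 167 / (6·(-25.5)) = -167/153.

-167/153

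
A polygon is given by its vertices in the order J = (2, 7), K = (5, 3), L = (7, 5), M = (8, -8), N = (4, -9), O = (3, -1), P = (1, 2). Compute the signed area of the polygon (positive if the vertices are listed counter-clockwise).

J→K: (2)(3) − (5)(7) = -29
K→L: (5)(5) − (7)(3) = 4
L→M: (7)(-8) − (8)(5) = -96
M→N: (8)(-9) − (4)(-8) = -40
N→O: (4)(-1) − (3)(-9) = 23
O→P: (3)(2) − (1)(-1) = 7
P→J: (1)(7) − (2)(2) = 3
Σ = -128
Signed area = Σ/2 = -64 (negative ⇒ clockwise traversal).

-64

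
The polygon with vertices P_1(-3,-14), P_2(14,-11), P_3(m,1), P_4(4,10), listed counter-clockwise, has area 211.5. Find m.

10

The doubled signed area Σ (x_i y_{i+1} − x_{i+1} y_i) is linear in m.
With m=0 it equals 213; the coefficient of m is 21 (from the two edges through P_3).
So 21·m + 213 = 2·211.5 = 423 ⇒ m = 10.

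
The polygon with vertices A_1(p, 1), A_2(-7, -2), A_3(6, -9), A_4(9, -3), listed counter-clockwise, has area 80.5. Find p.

7

Write out the shoelace sum; only the two edges meeting at A_1 involve p:
2·Area = [(9·1 − p·(-3)) + (p·(-2) − (-7)·1)] + 138
       = 1·p + 154 = 161
⇒ p = 7.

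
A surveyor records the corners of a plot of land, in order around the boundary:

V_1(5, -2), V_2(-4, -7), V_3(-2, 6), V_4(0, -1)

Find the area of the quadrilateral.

37

Apply the shoelace formula: 2A = Σ (x_i·y_{i+1} − x_{i+1}·y_i), indices taken mod 4.
Σ = (-43) + (-38) + (2) + (5) = -74
Area = |Σ|/2 = 37.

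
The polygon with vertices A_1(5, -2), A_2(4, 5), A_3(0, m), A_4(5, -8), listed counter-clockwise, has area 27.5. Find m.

The doubled signed area Σ (x_i y_{i+1} − x_{i+1} y_i) is linear in m.
With m=0 it equals 63; the coefficient of m is -1 (from the two edges through A_3).
So -1·m + 63 = 2·27.5 = 55 ⇒ m = 8.

8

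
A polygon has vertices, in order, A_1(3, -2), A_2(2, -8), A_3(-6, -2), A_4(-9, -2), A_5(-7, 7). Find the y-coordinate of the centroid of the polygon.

Apply the shoelace formula. First the cross-terms c_i = x_i·y_{i+1} − x_{i+1}·y_i:
  -20, -52, -6, -77, -7  ⇒  2A = -162, A = -81.
Then Σ (y_i + y_{i+1})·c_i = 324, so ȳ = 324 / (6·(-81)) = -2/3.

-2/3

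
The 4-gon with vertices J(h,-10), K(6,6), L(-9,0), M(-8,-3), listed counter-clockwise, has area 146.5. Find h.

The doubled signed area Σ (x_i y_{i+1} − x_{i+1} y_i) is linear in h.
With h=0 it equals 221; the coefficient of h is 9 (from the two edges through J).
So 9·h + 221 = 2·146.5 = 293 ⇒ h = 8.

8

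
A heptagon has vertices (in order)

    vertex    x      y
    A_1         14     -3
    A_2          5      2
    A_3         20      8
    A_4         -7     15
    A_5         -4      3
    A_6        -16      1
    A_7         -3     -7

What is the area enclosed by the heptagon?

352

Σ = (43) + (0) + (356) + (39) + (44) + (115) + (107) = 704
Area = |Σ|/2 = 352.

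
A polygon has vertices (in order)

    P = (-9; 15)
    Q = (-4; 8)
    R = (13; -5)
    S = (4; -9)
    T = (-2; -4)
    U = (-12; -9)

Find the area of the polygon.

259

Apply Gauss's area formula: 2A = Σ (x_i·y_{i+1} − x_{i+1}·y_i), indices taken mod 6.
Σ = (-12) + (-84) + (-97) + (-34) + (-30) + (-261) = -518
Area = |Σ|/2 = 259.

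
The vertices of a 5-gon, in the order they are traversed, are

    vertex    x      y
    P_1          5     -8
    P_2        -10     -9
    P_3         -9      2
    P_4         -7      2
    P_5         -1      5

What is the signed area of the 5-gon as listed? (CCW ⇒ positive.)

Cross-terms: -125, -101, -4, -33, -17  ⇒  Σ = -280
Signed area = Σ/2 = -140 (negative ⇒ clockwise traversal).

-140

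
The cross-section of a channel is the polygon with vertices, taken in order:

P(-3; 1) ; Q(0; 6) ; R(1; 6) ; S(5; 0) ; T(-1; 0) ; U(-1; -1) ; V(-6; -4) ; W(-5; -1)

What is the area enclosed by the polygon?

38.5

Σ = (-18) + (-6) + (-30) + (0) + (1) + (-2) + (-14) + (-8) = -77
Area = |Σ|/2 = 38.5.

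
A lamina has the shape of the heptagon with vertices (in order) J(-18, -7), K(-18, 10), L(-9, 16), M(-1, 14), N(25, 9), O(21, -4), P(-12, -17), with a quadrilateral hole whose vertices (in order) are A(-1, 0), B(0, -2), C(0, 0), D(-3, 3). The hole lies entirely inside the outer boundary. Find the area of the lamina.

Outer boundary:
Apply the shoelace (surveyor's) formula: 2A = Σ (x_i·y_{i+1} − x_{i+1}·y_i), indices taken mod 7.
Σ = (-306) + (-198) + (-110) + (-359) + (-289) + (-405) + (-222) = -1889
Area = |Σ|/2 = 944.5.
Hole:
Σ = (2) + (0) + (0) + (3) = 5
Area = |Σ|/2 = 2.5.
Net area = 944.5 − 2.5 = 942.

942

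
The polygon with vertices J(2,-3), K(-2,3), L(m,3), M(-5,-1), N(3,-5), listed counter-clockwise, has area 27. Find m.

-4

Write out the shoelace sum; only the two edges meeting at L involve m:
2·Area = [((-2)·3 − m·3) + (m·(-1) − (-5)·3)] + 29
       = -4·m + 38 = 54
⇒ m = -4.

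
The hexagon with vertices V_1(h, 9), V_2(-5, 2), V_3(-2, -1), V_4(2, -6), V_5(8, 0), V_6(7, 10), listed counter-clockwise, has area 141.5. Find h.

The doubled signed area Σ (x_i y_{i+1} − x_{i+1} y_i) is linear in h.
With h=0 it equals 259; the coefficient of h is -8 (from the two edges through V_1).
So -8·h + 259 = 2·141.5 = 283 ⇒ h = -3.

-3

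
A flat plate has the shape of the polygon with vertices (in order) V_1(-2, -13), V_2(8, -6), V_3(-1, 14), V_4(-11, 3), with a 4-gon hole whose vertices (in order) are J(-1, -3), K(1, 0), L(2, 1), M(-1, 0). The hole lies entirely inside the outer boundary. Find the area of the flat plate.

Outer boundary:
Apply the shoelace (surveyor's) formula: 2A = Σ (x_i·y_{i+1} − x_{i+1}·y_i), indices taken mod 4.
Σ = (116) + (106) + (151) + (149) = 522
Area = |Σ|/2 = 261.
Hole:
Σ = (3) + (1) + (1) + (3) = 8
Area = |Σ|/2 = 4.
Net area = 261 − 4 = 257.

257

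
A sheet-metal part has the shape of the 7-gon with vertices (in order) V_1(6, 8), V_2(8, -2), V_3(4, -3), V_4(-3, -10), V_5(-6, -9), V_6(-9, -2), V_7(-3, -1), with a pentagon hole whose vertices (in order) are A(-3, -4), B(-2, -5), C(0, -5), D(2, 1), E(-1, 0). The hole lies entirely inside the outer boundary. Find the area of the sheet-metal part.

Outer boundary:
Apply Gauss's area formula: 2A = Σ (x_i·y_{i+1} − x_{i+1}·y_i), indices taken mod 7.
Σ = (-76) + (-16) + (-49) + (-33) + (-69) + (3) + (-18) = -258
Area = |Σ|/2 = 129.
Hole:
Apply the shoelace formula: 2A = Σ (x_i·y_{i+1} − x_{i+1}·y_i), indices taken mod 5.
Cross-terms: 7, 10, 10, 1, 4  ⇒  Σ = 32
Area = |Σ|/2 = 16.
Net area = 129 − 16 = 113.

113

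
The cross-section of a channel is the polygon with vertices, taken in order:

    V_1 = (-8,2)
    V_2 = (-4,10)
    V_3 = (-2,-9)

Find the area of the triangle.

46

Apply the surveyor's formula: 2A = Σ (x_i·y_{i+1} − x_{i+1}·y_i), indices taken mod 3.
Σ = (-72) + (56) + (-76) = -92
Area = |Σ|/2 = 46.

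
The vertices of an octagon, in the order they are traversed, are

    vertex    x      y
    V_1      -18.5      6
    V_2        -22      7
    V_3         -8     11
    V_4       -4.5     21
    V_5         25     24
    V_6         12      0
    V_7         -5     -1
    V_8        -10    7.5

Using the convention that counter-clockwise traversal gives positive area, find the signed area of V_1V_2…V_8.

Σ = (2.5) + (-186) + (-118.5) + (-633) + (-288) + (-12) + (-47.5) + (78.75) = -1203.75
Signed area = Σ/2 = -601.875 (negative ⇒ clockwise traversal).

-601.875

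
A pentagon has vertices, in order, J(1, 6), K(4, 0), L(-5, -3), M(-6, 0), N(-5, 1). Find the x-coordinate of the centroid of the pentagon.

-40/39

Apply the shoelace (surveyor's) formula. First the cross-terms c_i = x_i·y_{i+1} − x_{i+1}·y_i:
  -24, -12, -18, -6, -31  ⇒  2A = -91, A = -45.5.
Then Σ (x_i + x_{i+1})·c_i = 280, so x̄ = 280 / (6·(-45.5)) = -40/39.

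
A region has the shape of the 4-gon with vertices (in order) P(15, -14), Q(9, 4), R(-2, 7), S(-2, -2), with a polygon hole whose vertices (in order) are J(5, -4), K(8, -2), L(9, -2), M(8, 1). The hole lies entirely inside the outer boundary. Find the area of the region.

160.5

Outer boundary:
Apply the shoelace (surveyor's) formula: 2A = Σ (x_i·y_{i+1} − x_{i+1}·y_i), indices taken mod 4.
Σ = (186) + (71) + (18) + (58) = 333
Area = |Σ|/2 = 166.5.
Hole:
Apply the surveyor's formula: 2A = Σ (x_i·y_{i+1} − x_{i+1}·y_i), indices taken mod 4.
J→K: (5)(-2) − (8)(-4) = 22
K→L: (8)(-2) − (9)(-2) = 2
L→M: (9)(1) − (8)(-2) = 25
M→J: (8)(-4) − (5)(1) = -37
Σ = 12
Area = |Σ|/2 = 6.
Net area = 166.5 − 6 = 160.5.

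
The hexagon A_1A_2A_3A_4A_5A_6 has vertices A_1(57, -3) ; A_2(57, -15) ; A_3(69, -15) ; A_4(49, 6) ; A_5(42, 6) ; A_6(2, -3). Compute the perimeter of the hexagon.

|A_1A_2| = √((0)² + (-12)²) = √144 = 12
|A_2A_3| = √((12)² + (0)²) = √144 = 12
|A_3A_4| = √((-20)² + (21)²) = √841 = 29
|A_4A_5| = √((-7)² + (0)²) = √49 = 7
|A_5A_6| = √((-40)² + (-9)²) = √1681 = 41
|A_6A_1| = √((55)² + (0)²) = √3025 = 55
Perimeter = 12 + 12 + 29 + 7 + 41 + 55 = 156.

156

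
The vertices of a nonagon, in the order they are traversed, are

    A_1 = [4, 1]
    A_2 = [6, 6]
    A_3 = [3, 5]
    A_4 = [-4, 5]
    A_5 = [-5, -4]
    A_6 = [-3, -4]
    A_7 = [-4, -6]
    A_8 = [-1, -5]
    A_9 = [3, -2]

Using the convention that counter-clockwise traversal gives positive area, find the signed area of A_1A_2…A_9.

79

Apply the surveyor's formula: 2A = Σ (x_i·y_{i+1} − x_{i+1}·y_i), indices taken mod 9.
Cross-terms: 18, 12, 35, 41, 8, 2, 14, 17, 11  ⇒  Σ = 158
Signed area = Σ/2 = 79 (positive ⇒ counter-clockwise traversal).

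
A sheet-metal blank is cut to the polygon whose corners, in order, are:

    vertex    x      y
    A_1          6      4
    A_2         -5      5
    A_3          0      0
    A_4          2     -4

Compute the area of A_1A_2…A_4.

41

Apply the shoelace formula: 2A = Σ (x_i·y_{i+1} − x_{i+1}·y_i), indices taken mod 4.
Σ = (50) + (0) + (0) + (32) = 82
Area = |Σ|/2 = 41.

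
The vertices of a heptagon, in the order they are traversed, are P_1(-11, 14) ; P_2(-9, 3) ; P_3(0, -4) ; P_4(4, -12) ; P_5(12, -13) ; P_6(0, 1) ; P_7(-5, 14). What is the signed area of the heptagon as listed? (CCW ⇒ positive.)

Apply the surveyor's formula: 2A = Σ (x_i·y_{i+1} − x_{i+1}·y_i), indices taken mod 7.
Cross-terms: 93, 36, 16, 92, 12, 5, 84  ⇒  Σ = 338
Signed area = Σ/2 = 169 (positive ⇒ counter-clockwise traversal).

169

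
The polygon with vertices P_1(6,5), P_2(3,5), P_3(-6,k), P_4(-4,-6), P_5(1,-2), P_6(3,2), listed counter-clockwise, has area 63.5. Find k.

3

Write out the shoelace sum; only the two edges meeting at P_3 involve k:
2·Area = [(3·k − (-6)·5) + ((-6)·(-6) − (-4)·k)] + 40
       = 7·k + 106 = 127
⇒ k = 3.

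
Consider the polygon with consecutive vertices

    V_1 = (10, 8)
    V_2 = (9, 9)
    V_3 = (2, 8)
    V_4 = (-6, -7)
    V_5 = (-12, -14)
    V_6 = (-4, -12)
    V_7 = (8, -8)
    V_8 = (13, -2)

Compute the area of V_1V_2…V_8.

267

Apply Gauss's area formula: 2A = Σ (x_i·y_{i+1} − x_{i+1}·y_i), indices taken mod 8.
Σ = (18) + (54) + (34) + (0) + (88) + (128) + (88) + (124) = 534
Area = |Σ|/2 = 267.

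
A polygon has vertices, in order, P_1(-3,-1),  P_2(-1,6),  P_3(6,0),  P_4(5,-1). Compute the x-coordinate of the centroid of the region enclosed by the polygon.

Apply the shoelace formula. First the cross-terms c_i = x_i·y_{i+1} − x_{i+1}·y_i:
  -19, -36, -6, -8  ⇒  2A = -69, A = -34.5.
Then Σ (x_i + x_{i+1})·c_i = -186, so x̄ = -186 / (6·(-34.5)) = 62/69.

62/69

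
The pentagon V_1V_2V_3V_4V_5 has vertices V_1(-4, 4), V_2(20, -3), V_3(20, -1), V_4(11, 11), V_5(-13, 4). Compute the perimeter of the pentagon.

|V_1V_2| = √((24)² + (-7)²) = √625 = 25
|V_2V_3| = √((0)² + (2)²) = √4 = 2
|V_3V_4| = √((-9)² + (12)²) = √225 = 15
|V_4V_5| = √((-24)² + (-7)²) = √625 = 25
|V_5V_1| = √((9)² + (0)²) = √81 = 9
Perimeter = 25 + 2 + 15 + 25 + 9 = 76.

76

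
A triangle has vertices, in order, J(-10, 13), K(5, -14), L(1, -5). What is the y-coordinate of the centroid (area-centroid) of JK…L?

Apply Gauss's area formula. First the cross-terms c_i = x_i·y_{i+1} − x_{i+1}·y_i:
  75, -11, -37  ⇒  2A = 27, A = 13.5.
Then Σ (y_i + y_{i+1})·c_i = -162, so ȳ = -162 / (6·13.5) = -2.

-2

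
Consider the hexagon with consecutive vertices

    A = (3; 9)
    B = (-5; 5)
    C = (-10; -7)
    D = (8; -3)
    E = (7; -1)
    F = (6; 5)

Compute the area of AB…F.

162

Apply Gauss's area formula: 2A = Σ (x_i·y_{i+1} − x_{i+1}·y_i), indices taken mod 6.
Σ = (60) + (85) + (86) + (13) + (41) + (39) = 324
Area = |Σ|/2 = 162.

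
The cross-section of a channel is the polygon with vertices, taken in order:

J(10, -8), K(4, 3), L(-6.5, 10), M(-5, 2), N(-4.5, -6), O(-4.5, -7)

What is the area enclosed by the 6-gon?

154

Σ = (62) + (59.5) + (37) + (39) + (4.5) + (106) = 308
Area = |Σ|/2 = 154.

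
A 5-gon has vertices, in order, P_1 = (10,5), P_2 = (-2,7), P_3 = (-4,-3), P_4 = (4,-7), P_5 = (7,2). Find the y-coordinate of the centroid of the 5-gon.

Apply the surveyor's formula. First the cross-terms c_i = x_i·y_{i+1} − x_{i+1}·y_i:
  80, 34, 40, 57, 15  ⇒  2A = 226, A = 113.
Then Σ (y_i + y_{i+1})·c_i = 516, so ȳ = 516 / (6·113) = 86/113.

86/113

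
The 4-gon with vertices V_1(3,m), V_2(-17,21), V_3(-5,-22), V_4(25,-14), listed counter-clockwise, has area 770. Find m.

Write out the shoelace sum; only the two edges meeting at V_1 involve m:
2·Area = [(25·m − 3·(-14)) + (3·21 − (-17)·m)] + 1099
       = 42·m + 1204 = 1540
⇒ m = 8.

8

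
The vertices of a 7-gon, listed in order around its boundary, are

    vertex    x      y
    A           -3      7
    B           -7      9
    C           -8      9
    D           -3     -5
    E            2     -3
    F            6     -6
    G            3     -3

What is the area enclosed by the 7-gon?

A→B: (-3)(9) − (-7)(7) = 22
B→C: (-7)(9) − (-8)(9) = 9
C→D: (-8)(-5) − (-3)(9) = 67
D→E: (-3)(-3) − (2)(-5) = 19
E→F: (2)(-6) − (6)(-3) = 6
F→G: (6)(-3) − (3)(-6) = 0
G→A: (3)(7) − (-3)(-3) = 12
Σ = 135
Area = |Σ|/2 = 67.5.

67.5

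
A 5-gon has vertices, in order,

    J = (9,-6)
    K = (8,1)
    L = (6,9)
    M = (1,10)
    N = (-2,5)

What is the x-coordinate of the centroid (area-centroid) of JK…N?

997/249

Apply the shoelace (surveyor's) formula. First the cross-terms c_i = x_i·y_{i+1} − x_{i+1}·y_i:
  57, 66, 51, 25, -33  ⇒  2A = 166, A = 83.
Then Σ (x_i + x_{i+1})·c_i = 1994, so x̄ = 1994 / (6·83) = 997/249.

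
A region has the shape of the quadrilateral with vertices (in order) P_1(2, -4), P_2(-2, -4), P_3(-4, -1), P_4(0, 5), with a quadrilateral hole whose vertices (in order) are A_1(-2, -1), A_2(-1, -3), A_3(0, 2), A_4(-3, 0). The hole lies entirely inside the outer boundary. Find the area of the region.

Outer boundary:
Σ = (-16) + (-14) + (-20) + (-10) = -60
Area = |Σ|/2 = 30.
Hole:
Apply the shoelace (surveyor's) formula: 2A = Σ (x_i·y_{i+1} − x_{i+1}·y_i), indices taken mod 4.
A_1→A_2: (-2)(-3) − (-1)(-1) = 5
A_2→A_3: (-1)(2) − (0)(-3) = -2
A_3→A_4: (0)(0) − (-3)(2) = 6
A_4→A_1: (-3)(-1) − (-2)(0) = 3
Σ = 12
Area = |Σ|/2 = 6.
Net area = 30 − 6 = 24.

24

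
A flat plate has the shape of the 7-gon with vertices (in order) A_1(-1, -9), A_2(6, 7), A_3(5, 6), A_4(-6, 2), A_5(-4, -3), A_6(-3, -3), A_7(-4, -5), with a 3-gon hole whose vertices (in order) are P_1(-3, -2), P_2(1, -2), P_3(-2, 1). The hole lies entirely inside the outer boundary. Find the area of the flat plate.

Outer boundary:
Apply the shoelace (surveyor's) formula: 2A = Σ (x_i·y_{i+1} − x_{i+1}·y_i), indices taken mod 7.
Σ = (47) + (1) + (46) + (26) + (3) + (3) + (31) = 157
Area = |Σ|/2 = 78.5.
Hole:
Apply Gauss's area formula: 2A = Σ (x_i·y_{i+1} − x_{i+1}·y_i), indices taken mod 3.
P_1→P_2: (-3)(-2) − (1)(-2) = 8
P_2→P_3: (1)(1) − (-2)(-2) = -3
P_3→P_1: (-2)(-2) − (-3)(1) = 7
Σ = 12
Area = |Σ|/2 = 6.
Net area = 78.5 − 6 = 72.5.

72.5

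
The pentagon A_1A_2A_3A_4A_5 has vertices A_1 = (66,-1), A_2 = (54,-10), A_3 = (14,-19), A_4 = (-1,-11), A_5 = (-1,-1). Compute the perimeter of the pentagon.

150

|A_1A_2| = √((-12)² + (-9)²) = √225 = 15
|A_2A_3| = √((-40)² + (-9)²) = √1681 = 41
|A_3A_4| = √((-15)² + (8)²) = √289 = 17
|A_4A_5| = √((0)² + (10)²) = √100 = 10
|A_5A_1| = √((67)² + (0)²) = √4489 = 67
Perimeter = 15 + 41 + 17 + 10 + 67 = 150.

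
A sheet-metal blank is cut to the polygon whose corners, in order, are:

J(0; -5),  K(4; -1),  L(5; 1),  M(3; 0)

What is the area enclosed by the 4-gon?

Apply the shoelace formula: 2A = Σ (x_i·y_{i+1} − x_{i+1}·y_i), indices taken mod 4.
Cross-terms: 20, 9, -3, -15  ⇒  Σ = 11
Area = |Σ|/2 = 5.5.

5.5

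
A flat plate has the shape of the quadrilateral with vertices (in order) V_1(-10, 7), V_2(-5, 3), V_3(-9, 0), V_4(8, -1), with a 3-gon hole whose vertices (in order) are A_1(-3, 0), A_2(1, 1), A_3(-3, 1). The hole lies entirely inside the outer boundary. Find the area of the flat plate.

Outer boundary:
Σ = (5) + (27) + (9) + (46) = 87
Area = |Σ|/2 = 43.5.
Hole:
Apply Gauss's area formula: 2A = Σ (x_i·y_{i+1} − x_{i+1}·y_i), indices taken mod 3.
Cross-terms: -3, 4, 3  ⇒  Σ = 4
Area = |Σ|/2 = 2.
Net area = 43.5 − 2 = 41.5.

41.5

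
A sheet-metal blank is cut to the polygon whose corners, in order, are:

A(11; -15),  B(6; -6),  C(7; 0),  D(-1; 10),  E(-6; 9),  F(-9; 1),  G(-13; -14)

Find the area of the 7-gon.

375

Σ = (24) + (42) + (70) + (51) + (75) + (139) + (349) = 750
Area = |Σ|/2 = 375.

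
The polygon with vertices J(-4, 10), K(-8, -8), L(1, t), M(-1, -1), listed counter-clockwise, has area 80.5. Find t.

-8

Write out the shoelace sum; only the two edges meeting at L involve t:
2·Area = [((-8)·t − 1·(-8)) + (1·(-1) − (-1)·t)] + 98
       = -7·t + 105 = 161
⇒ t = -8.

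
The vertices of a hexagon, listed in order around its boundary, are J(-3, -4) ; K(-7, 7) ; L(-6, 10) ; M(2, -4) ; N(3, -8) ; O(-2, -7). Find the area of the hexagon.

Cross-terms: -49, -28, 4, -4, -37, -13  ⇒  Σ = -127
Area = |Σ|/2 = 63.5.

63.5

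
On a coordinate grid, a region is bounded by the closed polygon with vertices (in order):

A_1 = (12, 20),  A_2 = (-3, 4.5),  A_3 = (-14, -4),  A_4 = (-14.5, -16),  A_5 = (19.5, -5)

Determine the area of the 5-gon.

594.75

A_1→A_2: (12)(4.5) − (-3)(20) = 114
A_2→A_3: (-3)(-4) − (-14)(4.5) = 75
A_3→A_4: (-14)(-16) − (-14.5)(-4) = 166
A_4→A_5: (-14.5)(-5) − (19.5)(-16) = 384.5
A_5→A_1: (19.5)(20) − (12)(-5) = 450
Σ = 1189.5
Area = |Σ|/2 = 594.75.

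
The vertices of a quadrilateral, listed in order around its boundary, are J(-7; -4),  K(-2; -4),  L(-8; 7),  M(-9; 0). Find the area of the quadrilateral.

Apply the shoelace formula: 2A = Σ (x_i·y_{i+1} − x_{i+1}·y_i), indices taken mod 4.
Cross-terms: 20, -46, 63, 36  ⇒  Σ = 73
Area = |Σ|/2 = 36.5.

36.5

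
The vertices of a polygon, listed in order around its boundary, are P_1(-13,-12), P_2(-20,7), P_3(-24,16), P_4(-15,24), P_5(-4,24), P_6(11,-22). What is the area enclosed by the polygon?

838.5

Apply the shoelace (surveyor's) formula: 2A = Σ (x_i·y_{i+1} − x_{i+1}·y_i), indices taken mod 6.
Σ = (-331) + (-152) + (-336) + (-264) + (-176) + (-418) = -1677
Area = |Σ|/2 = 838.5.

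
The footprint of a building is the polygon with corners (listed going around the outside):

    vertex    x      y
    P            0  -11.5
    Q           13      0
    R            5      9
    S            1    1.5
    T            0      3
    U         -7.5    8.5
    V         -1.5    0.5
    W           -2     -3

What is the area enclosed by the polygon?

164

P→Q: (0)(0) − (13)(-11.5) = 149.5
Q→R: (13)(9) − (5)(0) = 117
R→S: (5)(1.5) − (1)(9) = -1.5
S→T: (1)(3) − (0)(1.5) = 3
T→U: (0)(8.5) − (-7.5)(3) = 22.5
U→V: (-7.5)(0.5) − (-1.5)(8.5) = 9
V→W: (-1.5)(-3) − (-2)(0.5) = 5.5
W→P: (-2)(-11.5) − (0)(-3) = 23
Σ = 328
Area = |Σ|/2 = 164.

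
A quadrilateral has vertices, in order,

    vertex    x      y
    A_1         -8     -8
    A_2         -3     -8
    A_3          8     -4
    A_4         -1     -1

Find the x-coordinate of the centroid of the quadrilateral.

Apply the shoelace formula. First the cross-terms c_i = x_i·y_{i+1} − x_{i+1}·y_i:
  40, 76, -12, 0  ⇒  2A = 104, A = 52.
Then Σ (x_i + x_{i+1})·c_i = -144, so x̄ = -144 / (6·52) = -6/13.

-6/13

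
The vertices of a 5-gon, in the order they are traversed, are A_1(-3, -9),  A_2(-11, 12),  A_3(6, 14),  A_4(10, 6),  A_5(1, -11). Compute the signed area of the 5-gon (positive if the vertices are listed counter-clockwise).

Apply the shoelace formula: 2A = Σ (x_i·y_{i+1} − x_{i+1}·y_i), indices taken mod 5.
Σ = (-135) + (-226) + (-104) + (-116) + (-42) = -623
Signed area = Σ/2 = -311.5 (negative ⇒ clockwise traversal).

-311.5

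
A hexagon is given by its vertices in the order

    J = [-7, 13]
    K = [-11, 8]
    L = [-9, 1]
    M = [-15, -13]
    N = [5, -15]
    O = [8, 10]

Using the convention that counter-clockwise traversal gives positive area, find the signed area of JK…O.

457

Apply the shoelace (surveyor's) formula: 2A = Σ (x_i·y_{i+1} − x_{i+1}·y_i), indices taken mod 6.
Σ = (87) + (61) + (132) + (290) + (170) + (174) = 914
Signed area = Σ/2 = 457 (positive ⇒ counter-clockwise traversal).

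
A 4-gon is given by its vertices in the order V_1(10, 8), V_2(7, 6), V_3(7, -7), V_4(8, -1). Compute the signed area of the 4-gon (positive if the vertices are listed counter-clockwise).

Apply Gauss's area formula: 2A = Σ (x_i·y_{i+1} − x_{i+1}·y_i), indices taken mod 4.
Cross-terms: 4, -91, 49, 74  ⇒  Σ = 36
Signed area = Σ/2 = 18 (positive ⇒ counter-clockwise traversal).

18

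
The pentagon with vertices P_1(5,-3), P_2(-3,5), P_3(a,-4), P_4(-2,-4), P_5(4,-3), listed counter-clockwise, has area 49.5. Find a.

The doubled signed area Σ (x_i y_{i+1} − x_{i+1} y_i) is linear in a.
With a=0 it equals 45; the coefficient of a is -9 (from the two edges through P_3).
So -9·a + 45 = 2·49.5 = 99 ⇒ a = -6.

-6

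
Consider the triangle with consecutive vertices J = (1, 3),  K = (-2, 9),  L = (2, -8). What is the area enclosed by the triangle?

13.5

Σ = (15) + (-2) + (14) = 27
Area = |Σ|/2 = 13.5.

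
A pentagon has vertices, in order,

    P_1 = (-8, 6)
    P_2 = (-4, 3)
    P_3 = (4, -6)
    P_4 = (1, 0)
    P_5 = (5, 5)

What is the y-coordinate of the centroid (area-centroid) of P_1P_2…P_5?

Apply Gauss's area formula. First the cross-terms c_i = x_i·y_{i+1} − x_{i+1}·y_i:
  0, 12, 6, 5, 70  ⇒  2A = 93, A = 46.5.
Then Σ (y_i + y_{i+1})·c_i = 723, so ȳ = 723 / (6·46.5) = 241/93.

241/93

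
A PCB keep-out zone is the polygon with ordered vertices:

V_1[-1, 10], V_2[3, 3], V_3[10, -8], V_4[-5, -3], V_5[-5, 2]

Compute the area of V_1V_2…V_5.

115

Apply the shoelace (surveyor's) formula: 2A = Σ (x_i·y_{i+1} − x_{i+1}·y_i), indices taken mod 5.
Σ = (-33) + (-54) + (-70) + (-25) + (-48) = -230
Area = |Σ|/2 = 115.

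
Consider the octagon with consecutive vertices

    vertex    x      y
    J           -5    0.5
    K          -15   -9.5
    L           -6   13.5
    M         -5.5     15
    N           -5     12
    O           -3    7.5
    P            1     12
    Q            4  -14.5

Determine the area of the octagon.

Σ = (55) + (-259.5) + (-15.75) + (9) + (-1.5) + (-43.5) + (-62.5) + (-70.5) = -389.25
Area = |Σ|/2 = 194.625.

194.625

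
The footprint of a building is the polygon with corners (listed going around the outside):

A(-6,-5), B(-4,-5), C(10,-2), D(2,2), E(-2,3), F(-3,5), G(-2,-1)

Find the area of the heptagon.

59

Apply Gauss's area formula: 2A = Σ (x_i·y_{i+1} − x_{i+1}·y_i), indices taken mod 7.
Σ = (10) + (58) + (24) + (10) + (-1) + (13) + (4) = 118
Area = |Σ|/2 = 59.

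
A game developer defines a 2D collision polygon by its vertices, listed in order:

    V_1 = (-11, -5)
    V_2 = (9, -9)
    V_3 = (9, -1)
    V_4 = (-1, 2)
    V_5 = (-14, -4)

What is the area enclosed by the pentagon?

Apply the shoelace formula: 2A = Σ (x_i·y_{i+1} − x_{i+1}·y_i), indices taken mod 5.
Σ = (144) + (72) + (17) + (32) + (26) = 291
Area = |Σ|/2 = 145.5.

145.5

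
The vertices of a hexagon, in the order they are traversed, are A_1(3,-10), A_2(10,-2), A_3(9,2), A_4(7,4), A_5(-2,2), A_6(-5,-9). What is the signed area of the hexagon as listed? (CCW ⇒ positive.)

Σ = (94) + (38) + (22) + (22) + (28) + (77) = 281
Signed area = Σ/2 = 140.5 (positive ⇒ counter-clockwise traversal).

140.5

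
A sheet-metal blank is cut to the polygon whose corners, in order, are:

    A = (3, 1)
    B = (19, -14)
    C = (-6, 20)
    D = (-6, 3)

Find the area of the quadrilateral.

Apply Gauss's area formula: 2A = Σ (x_i·y_{i+1} − x_{i+1}·y_i), indices taken mod 4.
Σ = (-61) + (296) + (102) + (-15) = 322
Area = |Σ|/2 = 161.

161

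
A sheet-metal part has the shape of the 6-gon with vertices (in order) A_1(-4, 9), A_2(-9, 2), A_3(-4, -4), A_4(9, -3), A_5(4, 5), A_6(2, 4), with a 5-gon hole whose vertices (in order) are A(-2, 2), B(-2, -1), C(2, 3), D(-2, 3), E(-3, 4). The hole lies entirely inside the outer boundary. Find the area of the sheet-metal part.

122.5

Outer boundary:
Apply the shoelace (surveyor's) formula: 2A = Σ (x_i·y_{i+1} − x_{i+1}·y_i), indices taken mod 6.
Σ = (73) + (44) + (48) + (57) + (6) + (34) = 262
Area = |Σ|/2 = 131.
Hole:
Apply the surveyor's formula: 2A = Σ (x_i·y_{i+1} − x_{i+1}·y_i), indices taken mod 5.
Cross-terms: 6, -4, 12, 1, 2  ⇒  Σ = 17
Area = |Σ|/2 = 8.5.
Net area = 131 − 8.5 = 122.5.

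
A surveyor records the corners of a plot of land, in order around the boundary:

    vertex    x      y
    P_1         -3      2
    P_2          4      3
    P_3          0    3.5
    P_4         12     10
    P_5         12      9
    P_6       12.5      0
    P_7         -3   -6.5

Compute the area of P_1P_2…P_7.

Σ = (-17) + (14) + (-42) + (-12) + (-112.5) + (-81.25) + (-25.5) = -276.25
Area = |Σ|/2 = 138.125.

138.125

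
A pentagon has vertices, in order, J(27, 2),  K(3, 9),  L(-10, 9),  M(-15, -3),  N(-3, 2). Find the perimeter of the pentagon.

94

|JK| = √((-24)² + (7)²) = √625 = 25
|KL| = √((-13)² + (0)²) = √169 = 13
|LM| = √((-5)² + (-12)²) = √169 = 13
|MN| = √((12)² + (5)²) = √169 = 13
|NJ| = √((30)² + (0)²) = √900 = 30
Perimeter = 25 + 13 + 13 + 13 + 30 = 94.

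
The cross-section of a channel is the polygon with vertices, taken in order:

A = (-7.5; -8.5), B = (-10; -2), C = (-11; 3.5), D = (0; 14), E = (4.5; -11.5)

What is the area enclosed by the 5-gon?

Apply the shoelace formula: 2A = Σ (x_i·y_{i+1} − x_{i+1}·y_i), indices taken mod 5.
A→B: (-7.5)(-2) − (-10)(-8.5) = -70
B→C: (-10)(3.5) − (-11)(-2) = -57
C→D: (-11)(14) − (0)(3.5) = -154
D→E: (0)(-11.5) − (4.5)(14) = -63
E→A: (4.5)(-8.5) − (-7.5)(-11.5) = -124.5
Σ = -468.5
Area = |Σ|/2 = 234.25.

234.25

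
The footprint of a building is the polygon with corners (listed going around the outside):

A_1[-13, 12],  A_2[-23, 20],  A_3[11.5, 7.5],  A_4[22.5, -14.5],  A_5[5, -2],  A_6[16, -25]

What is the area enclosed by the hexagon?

Apply the shoelace formula: 2A = Σ (x_i·y_{i+1} − x_{i+1}·y_i), indices taken mod 6.
A_1→A_2: (-13)(20) − (-23)(12) = 16
A_2→A_3: (-23)(7.5) − (11.5)(20) = -402.5
A_3→A_4: (11.5)(-14.5) − (22.5)(7.5) = -335.5
A_4→A_5: (22.5)(-2) − (5)(-14.5) = 27.5
A_5→A_6: (5)(-25) − (16)(-2) = -93
A_6→A_1: (16)(12) − (-13)(-25) = -133
Σ = -920.5
Area = |Σ|/2 = 460.25.

460.25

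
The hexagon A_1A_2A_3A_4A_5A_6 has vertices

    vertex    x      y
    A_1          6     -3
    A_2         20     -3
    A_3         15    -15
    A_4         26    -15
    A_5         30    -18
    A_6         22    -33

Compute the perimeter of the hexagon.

94

|A_1A_2| = √((14)² + (0)²) = √196 = 14
|A_2A_3| = √((-5)² + (-12)²) = √169 = 13
|A_3A_4| = √((11)² + (0)²) = √121 = 11
|A_4A_5| = √((4)² + (-3)²) = √25 = 5
|A_5A_6| = √((-8)² + (-15)²) = √289 = 17
|A_6A_1| = √((-16)² + (30)²) = √1156 = 34
Perimeter = 14 + 13 + 11 + 5 + 17 + 34 = 94.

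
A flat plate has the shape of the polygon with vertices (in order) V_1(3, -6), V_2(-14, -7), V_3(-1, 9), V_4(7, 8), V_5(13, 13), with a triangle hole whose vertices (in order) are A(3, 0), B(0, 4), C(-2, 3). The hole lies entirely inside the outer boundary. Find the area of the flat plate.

Outer boundary:
Apply the surveyor's formula: 2A = Σ (x_i·y_{i+1} − x_{i+1}·y_i), indices taken mod 5.
V_1→V_2: (3)(-7) − (-14)(-6) = -105
V_2→V_3: (-14)(9) − (-1)(-7) = -133
V_3→V_4: (-1)(8) − (7)(9) = -71
V_4→V_5: (7)(13) − (13)(8) = -13
V_5→V_1: (13)(-6) − (3)(13) = -117
Σ = -439
Area = |Σ|/2 = 219.5.
Hole:
Apply the surveyor's formula: 2A = Σ (x_i·y_{i+1} − x_{i+1}·y_i), indices taken mod 3.
Σ = (12) + (8) + (-9) = 11
Area = |Σ|/2 = 5.5.
Net area = 219.5 − 5.5 = 214.

214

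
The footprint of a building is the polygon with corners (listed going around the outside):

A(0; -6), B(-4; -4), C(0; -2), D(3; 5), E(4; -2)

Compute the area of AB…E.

30

A→B: (0)(-4) − (-4)(-6) = -24
B→C: (-4)(-2) − (0)(-4) = 8
C→D: (0)(5) − (3)(-2) = 6
D→E: (3)(-2) − (4)(5) = -26
E→A: (4)(-6) − (0)(-2) = -24
Σ = -60
Area = |Σ|/2 = 30.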